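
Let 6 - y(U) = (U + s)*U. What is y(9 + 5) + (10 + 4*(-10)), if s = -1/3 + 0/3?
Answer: -646/3 ≈ -215.33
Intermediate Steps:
s = -⅓ (s = -1*⅓ + 0*(⅓) = -⅓ + 0 = -⅓ ≈ -0.33333)
y(U) = 6 - U*(-⅓ + U) (y(U) = 6 - (U - ⅓)*U = 6 - (-⅓ + U)*U = 6 - U*(-⅓ + U))
y(9 + 5) + (10 + 4*(-10)) = (6 - (9 + 5)² + (9 + 5)/3) + (10 + 4*(-10)) = (6 - 1*14² + (⅓)*14) + (10 - 40) = (6 - 1*196 + 14/3) - 30 = (6 - 196 + 14/3) - 30 = -556/3 - 30 = -646/3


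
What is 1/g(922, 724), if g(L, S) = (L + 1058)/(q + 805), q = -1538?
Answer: -733/1980 ≈ -0.37020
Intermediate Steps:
g(L, S) = -1058/733 - L/733 (g(L, S) = (L + 1058)/(-1538 + 805) = (1058 + L)/(-733) = (1058 + L)*(-1/733) = -1058/733 - L/733)
1/g(922, 724) = 1/(-1058/733 - 1/733*922) = 1/(-1058/733 - 922/733) = 1/(-1980/733) = -733/1980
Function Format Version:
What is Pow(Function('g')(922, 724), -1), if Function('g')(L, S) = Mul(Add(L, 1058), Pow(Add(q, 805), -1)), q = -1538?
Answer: Rational(-733, 1980) ≈ -0.37020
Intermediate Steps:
Function('g')(L, S) = Add(Rational(-1058, 733), Mul(Rational(-1, 733), L)) (Function('g')(L, S) = Mul(Add(L, 1058), Pow(Add(-1538, 805), -1)) = Mul(Add(1058, L), Pow(-733, -1)) = Mul(Add(1058, L), Rational(-1, 733)) = Add(Rational(-1058, 733), Mul(Rational(-1, 733), L)))
Pow(Function('g')(922, 724), -1) = Pow(Add(Rational(-1058, 733), Mul(Rational(-1, 733), 922)), -1) = Pow(Add(Rational(-1058, 733), Rational(-922, 733)), -1) = Pow(Rational(-1980, 733), -1) = Rational(-733, 1980)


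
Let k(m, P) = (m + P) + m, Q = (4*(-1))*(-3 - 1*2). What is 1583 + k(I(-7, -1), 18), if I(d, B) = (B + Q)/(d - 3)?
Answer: 7986/5 ≈ 1597.2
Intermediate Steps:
Q = 20 (Q = -4*(-3 - 2) = -4*(-5) = 20)
I(d, B) = (20 + B)/(-3 + d) (I(d, B) = (B + 20)/(d - 3) = (20 + B)/(-3 + d))
k(m, P) = P + 2*m (k(m, P) = (P + m) + m = P + 2*m)
1583 + k(I(-7, -1), 18) = 1583 + (18 + 2*((20 - 1)/(-3 - 7))) = 1583 + (18 + 2*(19/(-10))) = 1583 + (18 + 2*(-⅒*19)) = 1583 + (18 + 2*(-19/10)) = 1583 + (18 - 19/5) = 1583 + 71/5 = 7986/5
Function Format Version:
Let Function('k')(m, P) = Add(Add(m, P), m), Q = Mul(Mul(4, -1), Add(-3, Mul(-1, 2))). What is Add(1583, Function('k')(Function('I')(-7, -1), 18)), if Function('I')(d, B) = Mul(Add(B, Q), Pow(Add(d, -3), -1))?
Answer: Rational(7986, 5) ≈ 1597.2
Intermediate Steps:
Q = 20 (Q = Mul(-4, Add(-3, -2)) = Mul(-4, -5) = 20)
Function('I')(d, B) = Mul(Pow(Add(-3, d), -1), Add(20, B)) (Function('I')(d, B) = Mul(Add(B, 20), Pow(Add(d, -3), -1)) = Mul(Add(20, B), Pow(Add(-3, d), -1)) = Mul(Pow(Add(-3, d), -1), Add(20, B)))
Function('k')(m, P) = Add(P, Mul(2, m)) (Function('k')(m, P) = Add(Add(P, m), m) = Add(P, Mul(2, m)))
Add(1583, Function('k')(Function('I')(-7, -1), 18)) = Add(1583, Add(18, Mul(2, Mul(Pow(Add(-3, -7), -1), Add(20, -1))))) = Add(1583, Add(18, Mul(2, Mul(Pow(-10, -1), 19)))) = Add(1583, Add(18, Mul(2, Mul(Rational(-1, 10), 19)))) = Add(1583, Add(18, Mul(2, Rational(-19, 10)))) = Add(1583, Add(18, Rational(-19, 5))) = Add(1583, Rational(71, 5)) = Rational(7986, 5)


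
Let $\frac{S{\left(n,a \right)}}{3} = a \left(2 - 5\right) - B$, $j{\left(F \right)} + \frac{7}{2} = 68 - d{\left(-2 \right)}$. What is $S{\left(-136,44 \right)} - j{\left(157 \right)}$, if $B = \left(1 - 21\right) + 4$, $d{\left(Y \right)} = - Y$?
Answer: $- \frac{821}{2} \approx -410.5$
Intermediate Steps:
$B = -16$ ($B = -20 + 4 = -16$)
$j{\left(F \right)} = \frac{125}{2}$ ($j{\left(F \right)} = - \frac{7}{2} + \left(68 - \left(-1\right) \left(-2\right)\right) = - \frac{7}{2} + \left(68 - 2\right) = - \frac{7}{2} + 66 = \frac{125}{2}$)
$S{\left(n,a \right)} = 48 - 9 a$ ($S{\left(n,a \right)} = 3 \left(a \left(2 - 5\right) - -16\right) = 3 \left(a \left(-3\right) + 16\right) = 3 \left(- 3 a + 16\right) = 3 \left(16 - 3 a\right) = 48 - 9 a$)
$S{\left(-136,44 \right)} - j{\left(157 \right)} = \left(48 - 396\right) - \frac{125}{2} = -348 - \frac{125}{2} = - \frac{821}{2}$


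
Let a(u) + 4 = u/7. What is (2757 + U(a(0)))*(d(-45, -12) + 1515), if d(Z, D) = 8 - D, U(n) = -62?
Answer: 4136825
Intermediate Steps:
a(u) = -4 + u/7
(2757 + U(a(0)))*(d(-45, -12) + 1515) = (2757 - 62)*((8 - 1*(-12)) + 1515) = 2695*((8 + 12) + 1515) = 2695*(20 + 1515) = 2695*1535 = 4136825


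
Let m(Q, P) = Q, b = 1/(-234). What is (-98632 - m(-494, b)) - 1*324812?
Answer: -422950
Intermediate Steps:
b = -1/234 ≈ -0.0042735
(-98632 - m(-494, b)) - 1*324812 = (-98632 - 1*(-494)) - 1*324812 = (-98632 + 494) - 324812 = -98138 - 324812 = -422950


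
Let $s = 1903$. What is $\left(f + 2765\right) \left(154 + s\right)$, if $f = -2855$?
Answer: $-185130$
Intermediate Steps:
$\left(f + 2765\right) \left(154 + s\right) = \left(-2855 + 2765\right) \left(154 + 1903\right) = \left(-90\right) 2057 = -185130$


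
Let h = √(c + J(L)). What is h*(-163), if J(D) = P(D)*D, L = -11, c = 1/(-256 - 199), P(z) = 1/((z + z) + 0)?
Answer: -163*√412230/910 ≈ -115.00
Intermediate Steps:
P(z) = 1/(2*z) (P(z) = 1/(2*z + 0) = 1/(2*z))
c = -1/455 (c = 1/(-455) = -1/455 ≈ -0.0021978)
J(D) = ½ (J(D) = (1/(2*D))*D = ½)
h = √412230/910 (h = √(-1/455 + ½) = √(453/910) = √412230/910 ≈ 0.70555)
h*(-163) = (√412230/910)*(-163) = -163*√412230/910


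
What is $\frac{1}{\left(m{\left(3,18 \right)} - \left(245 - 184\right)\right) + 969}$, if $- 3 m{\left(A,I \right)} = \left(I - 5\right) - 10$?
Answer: $\frac{1}{907} \approx 0.0011025$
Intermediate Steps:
$m{\left(A,I \right)} = 5 - \frac{I}{3}$ ($m{\left(A,I \right)} = - \frac{\left(I - 5\right) - 10}{3} = - \frac{\left(-5 + I\right) - 10}{3} = - \frac{-15 + I}{3} = 5 - \frac{I}{3}$)
$\frac{1}{\left(m{\left(3,18 \right)} - \left(245 - 184\right)\right) + 969} = \frac{1}{\left(\left(5 - 6\right) - \left(245 - 184\right)\right) + 969} = \frac{1}{\left(-1 - 61\right) + 969} = \frac{1}{-62 + 969} = \frac{1}{907}$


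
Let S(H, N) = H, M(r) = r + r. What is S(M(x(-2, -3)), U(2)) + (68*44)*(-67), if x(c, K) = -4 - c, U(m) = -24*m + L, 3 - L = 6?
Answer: -200468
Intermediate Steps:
L = -3 (L = 3 - 1*6 = 3 - 6 = -3)
U(m) = -3 - 24*m (U(m) = -24*m - 3 = -3 - 24*m)
M(r) = 2*r
S(M(x(-2, -3)), U(2)) + (68*44)*(-67) = 2*(-4 - 1*(-2)) + (68*44)*(-67) = 2*(-4 + 2) + 2992*(-67) = 2*(-2) - 200464 = -4 - 200464 = -200468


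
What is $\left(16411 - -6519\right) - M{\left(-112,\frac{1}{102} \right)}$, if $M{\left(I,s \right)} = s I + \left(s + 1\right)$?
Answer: $\frac{779623}{34} \approx 22930.0$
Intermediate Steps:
$M{\left(I,s \right)} = 1 + s + I s$ ($M{\left(I,s \right)} = I s + \left(1 + s\right) = 1 + s + I s$)
$\left(16411 - -6519\right) - M{\left(-112,\frac{1}{102} \right)} = \left(16411 - -6519\right) - \left(1 + \frac{1}{102} - \frac{112}{102}\right) = \left(16411 + 6519\right) - \left(1 + \frac{1}{102} - \frac{56}{51}\right) = 22930 - \left(1 + \frac{1}{102} - \frac{56}{51}\right) = 22930 - - \frac{3}{34} = 22930 + \frac{3}{34} = \frac{779623}{34}$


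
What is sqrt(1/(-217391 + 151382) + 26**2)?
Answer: sqrt(2945459076747)/66009 ≈ 26.000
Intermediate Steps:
sqrt(1/(-217391 + 151382) + 26**2) = sqrt(1/(-66009) + 676) = sqrt(-1/66009 + 676) = sqrt(44622083/66009) = sqrt(2945459076747)/66009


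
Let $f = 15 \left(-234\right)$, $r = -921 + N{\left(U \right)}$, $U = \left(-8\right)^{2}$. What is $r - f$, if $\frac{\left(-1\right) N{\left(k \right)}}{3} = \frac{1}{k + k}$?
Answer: $\frac{331389}{128} \approx 2589.0$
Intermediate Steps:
$U = 64$
$N{\left(k \right)} = - \frac{3}{2 k}$ ($N{\left(k \right)} = - \frac{3}{k + k} = - \frac{3}{2 k}$)
$r = - \frac{117891}{128}$ ($r = -921 - \frac{3}{2 \cdot 64} = -921 - \frac{3}{128} = - \frac{117891}{128} \approx -921.02$)
$f = -3510$
$r - f = - \frac{117891}{128} - -3510 = - \frac{117891}{128} + 3510 = \frac{331389}{128}$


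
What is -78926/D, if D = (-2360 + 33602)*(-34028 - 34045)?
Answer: 39463/1063368333 ≈ 3.7111e-5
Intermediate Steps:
D = -2126736666 (D = 31242*(-68073) = -2126736666)
-78926/D = -78926/(-2126736666) = -78926*(-1/2126736666) = 39463/1063368333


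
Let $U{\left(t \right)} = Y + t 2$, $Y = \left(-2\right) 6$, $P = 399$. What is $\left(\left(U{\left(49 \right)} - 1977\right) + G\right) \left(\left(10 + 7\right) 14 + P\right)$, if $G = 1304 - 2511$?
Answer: $-1973426$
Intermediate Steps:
$G = -1207$ ($G = 1304 - 2511 = -1207$)
$Y = -12$
$U{\left(t \right)} = -12 + 2 t$ ($U{\left(t \right)} = -12 + t 2 = -12 + 2 t$)
$\left(\left(U{\left(49 \right)} - 1977\right) + G\right) \left(\left(10 + 7\right) 14 + P\right) = \left(\left(\left(-12 + 2 \cdot 49\right) - 1977\right) - 1207\right) \left(\left(10 + 7\right) 14 + 399\right) = \left(\left(\left(-12 + 98\right) - 1977\right) - 1207\right) \left(17 \cdot 14 + 399\right) = \left(\left(86 - 1977\right) - 1207\right) \left(238 + 399\right) = \left(-1891 - 1207\right) 637 = \left(-3098\right) 637 = -1973426$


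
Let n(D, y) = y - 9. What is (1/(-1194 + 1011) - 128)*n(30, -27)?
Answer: 281100/61 ≈ 4608.2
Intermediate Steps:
n(D, y) = -9 + y
(1/(-1194 + 1011) - 128)*n(30, -27) = (1/(-1194 + 1011) - 128)*(-9 - 27) = (1/(-183) - 128)*(-36) = (-1/183 - 128)*(-36) = -23425/183*(-36) = 281100/61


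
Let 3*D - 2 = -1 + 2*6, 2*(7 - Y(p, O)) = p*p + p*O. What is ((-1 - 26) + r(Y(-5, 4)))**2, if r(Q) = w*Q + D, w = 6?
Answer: 169/9 ≈ 18.778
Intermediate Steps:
Y(p, O) = 7 - p**2/2 - O*p/2 (Y(p, O) = 7 - (p*p + p*O)/2 = 7 - (p**2 + O*p)/2 = 7 + (-p**2/2 - O*p/2) = 7 - p**2/2 - O*p/2)
D = 13/3 (D = 2/3 + (-1 + 2*6)/3 = 2/3 + (-1 + 12)/3 = 2/3 + (1/3)*11 = 2/3 + 11/3 = 13/3 ≈ 4.3333)
r(Q) = 13/3 + 6*Q (r(Q) = 6*Q + 13/3 = 13/3 + 6*Q)
((-1 - 26) + r(Y(-5, 4)))**2 = ((-1 - 26) + (13/3 + 6*(7 - 1/2*(-5)**2 - 1/2*4*(-5))))**2 = (-27 + (13/3 + 6*(7 - 1/2*25 + 10)))**2 = (-27 + (13/3 + 6*(7 - 25/2 + 10)))**2 = (-27 + (13/3 + 6*(9/2)))**2 = (-27 + (13/3 + 27))**2 = (-27 + 94/3)**2 = (13/3)**2 = 169/9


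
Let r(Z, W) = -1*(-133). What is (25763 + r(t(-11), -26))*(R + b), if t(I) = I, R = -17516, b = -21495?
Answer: -1010228856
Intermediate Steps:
r(Z, W) = 133
(25763 + r(t(-11), -26))*(R + b) = (25763 + 133)*(-17516 - 21495) = 25896*(-39011) = -1010228856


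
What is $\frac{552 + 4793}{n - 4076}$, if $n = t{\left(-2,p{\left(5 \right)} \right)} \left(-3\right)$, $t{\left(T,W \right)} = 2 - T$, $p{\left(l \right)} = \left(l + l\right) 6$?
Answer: $- \frac{5345}{4088} \approx -1.3075$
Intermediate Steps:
$p{\left(l \right)} = 12 l$ ($p{\left(l \right)} = 2 l 6 = 12 l$)
$n = -12$ ($n = \left(2 - -2\right) \left(-3\right) = \left(2 + 2\right) \left(-3\right) = 4 \left(-3\right) = -12$)
$\frac{552 + 4793}{n - 4076} = \frac{552 + 4793}{-12 - 4076} = \frac{5345}{-4088} = 5345 \left(- \frac{1}{4088}\right) = - \frac{5345}{4088}$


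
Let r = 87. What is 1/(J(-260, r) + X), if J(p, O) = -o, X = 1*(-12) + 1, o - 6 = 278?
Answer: -1/295 ≈ -0.0033898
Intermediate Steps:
o = 284 (o = 6 + 278 = 284)
X = -11 (X = -12 + 1 = -11)
J(p, O) = -284 (J(p, O) = -1*284 = -284)
1/(J(-260, r) + X) = 1/(-284 - 11) = 1/(-295) = -1/295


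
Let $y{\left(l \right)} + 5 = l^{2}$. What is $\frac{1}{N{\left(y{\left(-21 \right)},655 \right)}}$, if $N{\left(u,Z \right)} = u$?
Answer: $\frac{1}{436} \approx 0.0022936$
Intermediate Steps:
$y{\left(l \right)} = -5 + l^{2}$
$\frac{1}{N{\left(y{\left(-21 \right)},655 \right)}} = \frac{1}{-5 + \left(-21\right)^{2}} = \frac{1}{-5 + 441} = \frac{1}{436}$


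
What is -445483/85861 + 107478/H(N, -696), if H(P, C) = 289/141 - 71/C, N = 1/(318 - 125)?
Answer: 43120070649763/863332355 ≈ 49946.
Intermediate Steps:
N = 1/193 ≈ 0.0051813
H(P, C) = 289/141 - 71/C (H(P, C) = 289*(1/141) - 71/C = 289/141 - 71/C)
-445483/85861 + 107478/H(N, -696) = -445483/85861 + 107478/(289/141 - 71/(-696)) = -445483*1/85861 + 107478/(289/141 - 71*(-1/696)) = -445483/85861 + 107478/(289/141 + 71/696) = -445483/85861 + 107478/(70385/32712) = -445483/85861 + 107478*(32712/70385) = -445483/85861 + 502260048/10055 = 43120070649763/863332355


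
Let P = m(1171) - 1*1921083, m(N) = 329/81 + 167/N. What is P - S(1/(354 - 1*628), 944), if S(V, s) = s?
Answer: -182305784191/94851 ≈ -1.9220e+6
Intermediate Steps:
m(N) = 329/81 + 167/N (m(N) = 329*(1/81) + 167/N = 329/81 + 167/N)
P = -182216244847/94851 (P = (329/81 + 167/1171) - 1*1921083 = (329/81 + 167*(1/1171)) - 1921083 = (329/81 + 167/1171) - 1921083 = 398786/94851 - 1921083 = -182216244847/94851 ≈ -1.9211e+6)
P - S(1/(354 - 1*628), 944) = -182216244847/94851 - 1*944 = -182216244847/94851 - 944 = -182305784191/94851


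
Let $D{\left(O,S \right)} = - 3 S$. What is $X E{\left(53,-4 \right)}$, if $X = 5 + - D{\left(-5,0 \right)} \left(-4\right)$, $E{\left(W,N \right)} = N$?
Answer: $-20$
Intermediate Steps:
$X = 5$ ($X = 5 + - \left(-3\right) 0 \left(-4\right) = 5 + \left(-1\right) 0 \left(-4\right) = 5 + 0 \left(-4\right) = 5 + 0 = 5$)
$X E{\left(53,-4 \right)} = 5 \left(-4\right) = -20$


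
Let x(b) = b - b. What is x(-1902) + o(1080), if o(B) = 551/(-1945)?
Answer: -551/1945 ≈ -0.28329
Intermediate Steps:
x(b) = 0
o(B) = -551/1945 (o(B) = 551*(-1/1945) = -551/1945)
x(-1902) + o(1080) = 0 - 551/1945 = -551/1945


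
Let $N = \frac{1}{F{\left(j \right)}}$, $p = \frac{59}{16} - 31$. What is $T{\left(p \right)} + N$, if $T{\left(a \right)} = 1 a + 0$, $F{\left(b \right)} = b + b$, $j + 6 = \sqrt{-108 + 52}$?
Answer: $- \frac{10063}{368} - \frac{i \sqrt{14}}{92} \approx -27.345 - 0.04067 i$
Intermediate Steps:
$j = -6 + 2 i \sqrt{14}$ ($j = -6 + \sqrt{-108 + 52} = -6 + \sqrt{-56} = -6 + 2 i \sqrt{14} \approx -6.0 + 7.4833 i$)
$p = - \frac{437}{16}$ ($p = 59 \cdot \frac{1}{16} - 31 = \frac{59}{16} - 31 = - \frac{437}{16} \approx -27.313$)
$F{\left(b \right)} = 2 b$
$T{\left(a \right)} = a$ ($T{\left(a \right)} = a + 0 = a$)
$N = \frac{1}{-12 + 4 i \sqrt{14}}$ ($N = \frac{1}{2 \left(-6 + 2 i \sqrt{14}\right)} = \frac{1}{-12 + 4 i \sqrt{14}} \approx -0.032609 - 0.04067 i$)
$T{\left(p \right)} + N = - \frac{437}{16} - \left(\frac{3}{92} + \frac{i \sqrt{14}}{92}\right) = - \frac{10063}{368} - \frac{i \sqrt{14}}{92}$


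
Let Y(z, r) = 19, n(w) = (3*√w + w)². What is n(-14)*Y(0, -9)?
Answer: 1330 - 1596*I*√14 ≈ 1330.0 - 5971.7*I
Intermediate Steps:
n(w) = (w + 3*√w)²
n(-14)*Y(0, -9) = (-14 + 3*√(-14))²*19 = (-14 + 3*(I*√14))²*19 = (-14 + 3*I*√14)²*19 = 19*(-14 + 3*I*√14)²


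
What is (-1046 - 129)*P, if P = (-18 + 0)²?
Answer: -380700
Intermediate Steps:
P = 324 (P = (-18)² = 324)
(-1046 - 129)*P = (-1046 - 129)*324 = -1175*324 = -380700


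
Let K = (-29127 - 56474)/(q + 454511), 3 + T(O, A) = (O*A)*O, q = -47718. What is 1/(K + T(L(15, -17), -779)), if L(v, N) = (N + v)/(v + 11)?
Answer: -68748017/537602367 ≈ -0.12788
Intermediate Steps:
L(v, N) = (N + v)/(11 + v)
T(O, A) = -3 + A*O² (T(O, A) = -3 + (O*A)*O = -3 + (A*O)*O = -3 + A*O²)
K = -85601/406793 (K = (-29127 - 56474)/(-47718 + 454511) = -85601/406793 ≈ -0.21043)
1/(K + T(L(15, -17), -779)) = 1/(-85601/406793 + (-3 - 779*(-17 + 15)²/(11 + 15)²)) = 1/(-85601/406793 + (-3 - 779*(-2/26)²)) = 1/(-85601/406793 + (-3 - 779*((1/26)*(-2))²)) = 1/(-85601/406793 + (-3 - 779*(-1/13)²)) = 1/(-85601/406793 + (-3 - 779*1/169)) = 1/(-85601/406793 + (-3 - 779/169)) = 1/(-85601/406793 - 1286/169) = 1/(-537602367/68748017) = -68748017/537602367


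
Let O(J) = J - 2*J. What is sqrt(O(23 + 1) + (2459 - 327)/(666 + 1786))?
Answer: I*sqrt(8691727)/613 ≈ 4.8094*I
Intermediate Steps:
O(J) = -J
sqrt(O(23 + 1) + (2459 - 327)/(666 + 1786)) = sqrt(-(23 + 1) + (2459 - 327)/(666 + 1786)) = sqrt(-1*24 + 2132/2452) = sqrt(-24 + 2132*(1/2452)) = sqrt(-24 + 533/613) = sqrt(-14179/613) = I*sqrt(8691727)/613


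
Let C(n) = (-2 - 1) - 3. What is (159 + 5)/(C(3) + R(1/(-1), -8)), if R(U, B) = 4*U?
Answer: -82/5 ≈ -16.400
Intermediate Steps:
C(n) = -6 (C(n) = -3 - 3 = -6)
(159 + 5)/(C(3) + R(1/(-1), -8)) = (159 + 5)/(-6 + 4/(-1)) = 164/(-6 + 4*(-1)) = 164/(-6 - 4) = 164/(-10) = 164*(-⅒) = -82/5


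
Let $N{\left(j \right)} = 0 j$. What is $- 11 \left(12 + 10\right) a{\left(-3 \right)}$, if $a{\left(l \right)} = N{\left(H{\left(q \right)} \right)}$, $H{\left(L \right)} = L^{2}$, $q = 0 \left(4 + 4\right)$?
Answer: $0$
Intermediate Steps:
$q = 0$ ($q = 0 \cdot 8 = 0$)
$N{\left(j \right)} = 0$
$a{\left(l \right)} = 0$
$- 11 \left(12 + 10\right) a{\left(-3 \right)} = - 11 \left(12 + 10\right) 0 = \left(-11\right) 22 \cdot 0 = \left(-242\right) 0 = 0$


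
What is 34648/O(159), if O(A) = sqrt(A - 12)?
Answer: 34648*sqrt(3)/21 ≈ 2857.7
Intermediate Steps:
O(A) = sqrt(-12 + A)
34648/O(159) = 34648/(sqrt(-12 + 159)) = 34648/(sqrt(147)) = 34648/((7*sqrt(3))) = 34648*(sqrt(3)/21) = 34648*sqrt(3)/21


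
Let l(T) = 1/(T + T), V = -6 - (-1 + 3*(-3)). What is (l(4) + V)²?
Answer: 1089/64 ≈ 17.016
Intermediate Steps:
V = 4 (V = -6 - (-1 - 9) = -6 - 1*(-10) = -6 + 10 = 4)
l(T) = 1/(2*T)
(l(4) + V)² = ((½)/4 + 4)² = ((½)*(¼) + 4)² = (⅛ + 4)² = (33/8)² = 1089/64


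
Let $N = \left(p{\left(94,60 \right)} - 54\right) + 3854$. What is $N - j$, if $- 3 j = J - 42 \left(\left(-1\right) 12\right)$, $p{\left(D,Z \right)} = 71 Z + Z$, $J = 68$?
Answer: $\frac{24932}{3} \approx 8310.7$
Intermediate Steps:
$p{\left(D,Z \right)} = 72 Z$
$j = - \frac{572}{3}$ ($j = - \frac{68 - 42 \left(\left(-1\right) 12\right)}{3} = - \frac{68 - -504}{3} = - \frac{68 + 504}{3} = \left(- \frac{1}{3}\right) 572 = - \frac{572}{3} \approx -190.67$)
$N = 8120$ ($N = \left(72 \cdot 60 - 54\right) + 3854 = \left(4320 - 54\right) + 3854 = 4266 + 3854 = 8120$)
$N - j = 8120 - - \frac{572}{3} = 8120 + \frac{572}{3} = \frac{24932}{3}$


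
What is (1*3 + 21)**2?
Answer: 576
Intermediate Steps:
(1*3 + 21)**2 = (3 + 21)**2 = 24**2 = 576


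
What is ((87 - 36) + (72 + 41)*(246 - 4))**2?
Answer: 750595609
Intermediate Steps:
((87 - 36) + (72 + 41)*(246 - 4))**2 = (51 + 113*242)**2 = (51 + 27346)**2 = 27397**2 = 750595609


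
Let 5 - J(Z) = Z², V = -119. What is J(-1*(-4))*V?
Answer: 1309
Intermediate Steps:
J(Z) = 5 - Z²
J(-1*(-4))*V = (5 - (-1*(-4))²)*(-119) = (5 - 1*4²)*(-119) = (5 - 1*16)*(-119) = (5 - 16)*(-119) = -11*(-119) = 1309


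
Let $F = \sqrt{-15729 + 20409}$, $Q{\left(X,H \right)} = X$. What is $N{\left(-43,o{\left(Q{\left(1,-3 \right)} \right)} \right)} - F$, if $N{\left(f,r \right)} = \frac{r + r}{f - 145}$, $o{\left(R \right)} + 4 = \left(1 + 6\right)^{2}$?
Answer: $- \frac{45}{94} - 6 \sqrt{130} \approx -68.889$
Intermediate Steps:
$F = 6 \sqrt{130}$ ($F = \sqrt{4680} = 6 \sqrt{130} \approx 68.411$)
$o{\left(R \right)} = 45$ ($o{\left(R \right)} = -4 + \left(1 + 6\right)^{2} = -4 + 7^{2} = -4 + 49 = 45$)
$N{\left(f,r \right)} = \frac{2 r}{-145 + f}$
$N{\left(-43,o{\left(Q{\left(1,-3 \right)} \right)} \right)} - F = 2 \cdot 45 \frac{1}{-145 - 43} - 6 \sqrt{130} = 2 \cdot 45 \frac{1}{-188} - 6 \sqrt{130} = 2 \cdot 45 \left(- \frac{1}{188}\right) - 6 \sqrt{130} = - \frac{45}{94} - 6 \sqrt{130}$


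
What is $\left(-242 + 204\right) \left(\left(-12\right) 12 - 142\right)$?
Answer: $10868$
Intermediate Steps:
$\left(-242 + 204\right) \left(\left(-12\right) 12 - 142\right) = - 38 \left(-144 - 142\right) = \left(-38\right) \left(-286\right) = 10868$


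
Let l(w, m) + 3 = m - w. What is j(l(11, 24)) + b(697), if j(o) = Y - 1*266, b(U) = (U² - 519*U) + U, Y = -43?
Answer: 124454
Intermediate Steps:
l(w, m) = -3 + m - w (l(w, m) = -3 + (m - w) = -3 + m - w)
b(U) = U² - 518*U
j(o) = -309 (j(o) = -43 - 1*266 = -43 - 266 = -309)
j(l(11, 24)) + b(697) = -309 + 697*(-518 + 697) = -309 + 697*179 = -309 + 124763 = 124454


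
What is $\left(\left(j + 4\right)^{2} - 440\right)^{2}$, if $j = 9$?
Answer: $73441$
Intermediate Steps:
$\left(\left(j + 4\right)^{2} - 440\right)^{2} = \left(\left(9 + 4\right)^{2} - 440\right)^{2} = \left(13^{2} - 440\right)^{2} = \left(169 - 440\right)^{2} = \left(-271\right)^{2} = 73441$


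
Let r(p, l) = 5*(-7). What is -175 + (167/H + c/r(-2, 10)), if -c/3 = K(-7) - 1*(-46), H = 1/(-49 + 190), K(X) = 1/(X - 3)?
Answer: 8181577/350 ≈ 23376.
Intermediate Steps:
r(p, l) = -35
K(X) = 1/(-3 + X)
H = 1/141 ≈ 0.0070922
c = -1377/10 (c = -3*(1/(-3 - 7) - 1*(-46)) = -3*(1/(-10) + 46) = -3*(-⅒ + 46) = -3*459/10 = -1377/10 ≈ -137.70)
-175 + (167/H + c/r(-2, 10)) = -175 + (167/(1/141) - 1377/10/(-35)) = -175 + (167*141 - 1377/10*(-1/35)) = -175 + (23547 + 1377/350) = -175 + 8242827/350 = 8181577/350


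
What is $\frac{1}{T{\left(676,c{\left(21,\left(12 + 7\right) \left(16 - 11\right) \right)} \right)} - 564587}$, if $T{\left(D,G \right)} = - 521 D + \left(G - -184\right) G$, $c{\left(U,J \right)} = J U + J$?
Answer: $\frac{1}{3835877} \approx 2.607 \cdot 10^{-7}$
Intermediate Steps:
$c{\left(U,J \right)} = J + J U$
$T{\left(D,G \right)} = - 521 D + G \left(184 + G\right)$ ($T{\left(D,G \right)} = - 521 D + \left(G + 184\right) G = - 521 D + \left(184 + G\right) G = - 521 D + G \left(184 + G\right)$)
$\frac{1}{T{\left(676,c{\left(21,\left(12 + 7\right) \left(16 - 11\right) \right)} \right)} - 564587} = \frac{1}{\left(\left(\left(12 + 7\right) \left(16 - 11\right) \left(1 + 21\right)\right)^{2} - 352196 + 184 \left(12 + 7\right) \left(16 - 11\right) \left(1 + 21\right)\right) - 564587} = \frac{1}{\left(\left(19 \cdot 5 \cdot 22\right)^{2} - 352196 + 184 \cdot 19 \cdot 5 \cdot 22\right) - 564587} = \frac{1}{\left(\left(95 \cdot 22\right)^{2} - 352196 + 184 \cdot 95 \cdot 22\right) - 564587} = \frac{1}{\left(2090^{2} - 352196 + 184 \cdot 2090\right) - 564587} = \frac{1}{\left(4368100 - 352196 + 384560\right) - 564587} = \frac{1}{4400464 - 564587} = \frac{1}{3835877}$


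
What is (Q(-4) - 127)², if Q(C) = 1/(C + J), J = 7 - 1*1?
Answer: 64009/4 ≈ 16002.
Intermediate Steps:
J = 6 (J = 7 - 1 = 6)
Q(C) = 1/(6 + C) (Q(C) = 1/(C + 6) = 1/(6 + C))
(Q(-4) - 127)² = (1/(6 - 4) - 127)² = (1/2 - 127)² = (½ - 127)² = (-253/2)² = 64009/4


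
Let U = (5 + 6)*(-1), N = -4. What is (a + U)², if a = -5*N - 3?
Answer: 36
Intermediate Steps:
U = -11 (U = 11*(-1) = -11)
a = 17 (a = -5*(-4) - 3 = 20 - 3 = 17)
(a + U)² = (17 - 11)² = 6² = 36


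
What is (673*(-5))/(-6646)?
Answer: 3365/6646 ≈ 0.50632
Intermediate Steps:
(673*(-5))/(-6646) = -3365*(-1/6646) = 3365/6646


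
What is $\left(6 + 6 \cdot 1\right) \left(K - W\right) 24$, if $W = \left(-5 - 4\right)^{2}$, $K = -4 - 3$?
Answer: $-25344$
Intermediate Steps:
$K = -7$
$W = 81$ ($W = \left(-9\right)^{2} = 81$)
$\left(6 + 6 \cdot 1\right) \left(K - W\right) 24 = \left(6 + 6 \cdot 1\right) \left(-7 - 81\right) 24 = \left(6 + 6\right) \left(-7 - 81\right) 24 = 12 \left(-88\right) 24 = \left(-1056\right) 24 = -25344$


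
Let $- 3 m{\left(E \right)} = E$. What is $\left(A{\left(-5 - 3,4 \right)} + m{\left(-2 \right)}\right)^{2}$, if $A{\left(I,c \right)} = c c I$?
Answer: $\frac{145924}{9} \approx 16214.0$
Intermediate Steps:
$m{\left(E \right)} = - \frac{E}{3}$
$A{\left(I,c \right)} = I c^{2}$ ($A{\left(I,c \right)} = c^{2} I = I c^{2}$)
$\left(A{\left(-5 - 3,4 \right)} + m{\left(-2 \right)}\right)^{2} = \left(\left(-5 - 3\right) 4^{2} - - \frac{2}{3}\right)^{2} = \left(\left(-5 - 3\right) 16 + \frac{2}{3}\right)^{2} = \left(\left(-8\right) 16 + \frac{2}{3}\right)^{2} = \left(-128 + \frac{2}{3}\right)^{2} = \left(- \frac{382}{3}\right)^{2} = \frac{145924}{9}$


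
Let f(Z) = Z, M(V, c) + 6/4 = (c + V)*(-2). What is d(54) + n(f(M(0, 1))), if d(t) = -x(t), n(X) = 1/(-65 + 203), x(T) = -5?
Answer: 691/138 ≈ 5.0072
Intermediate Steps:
M(V, c) = -3/2 - 2*V - 2*c (M(V, c) = -3/2 + (c + V)*(-2) = -3/2 + (V + c)*(-2) = -3/2 + (-2*V - 2*c) = -3/2 - 2*V - 2*c)
n(X) = 1/138
d(t) = 5 (d(t) = -1*(-5) = 5)
d(54) + n(f(M(0, 1))) = 5 + 1/138 = 691/138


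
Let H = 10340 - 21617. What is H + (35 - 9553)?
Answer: -20795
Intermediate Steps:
H = -11277
H + (35 - 9553) = -11277 + (35 - 9553) = -11277 - 9518 = -20795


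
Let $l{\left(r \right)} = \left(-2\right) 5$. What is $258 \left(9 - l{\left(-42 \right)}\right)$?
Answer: $4902$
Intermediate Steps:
$l{\left(r \right)} = -10$
$258 \left(9 - l{\left(-42 \right)}\right) = 258 \left(9 - -10\right) = 258 \left(9 + 10\right) = 258 \cdot 19 = 4902$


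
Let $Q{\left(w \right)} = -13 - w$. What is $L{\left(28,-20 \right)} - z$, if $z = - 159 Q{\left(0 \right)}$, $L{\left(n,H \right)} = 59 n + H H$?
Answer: $-15$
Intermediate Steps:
$L{\left(n,H \right)} = H^{2} + 59 n$ ($L{\left(n,H \right)} = 59 n + H^{2} = H^{2} + 59 n$)
$z = 2067$ ($z = - 159 \left(-13 - 0\right) = - 159 \left(-13 + 0\right) = \left(-159\right) \left(-13\right) = 2067$)
$L{\left(28,-20 \right)} - z = \left(\left(-20\right)^{2} + 59 \cdot 28\right) - 2067 = \left(400 + 1652\right) - 2067 = 2052 - 2067 = -15$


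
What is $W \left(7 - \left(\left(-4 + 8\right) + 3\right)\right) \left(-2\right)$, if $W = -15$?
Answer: $0$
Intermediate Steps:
$W \left(7 - \left(\left(-4 + 8\right) + 3\right)\right) \left(-2\right) = - 15 \left(7 - \left(\left(-4 + 8\right) + 3\right)\right) \left(-2\right) = - 15 \left(7 - \left(4 + 3\right)\right) \left(-2\right) = - 15 \left(7 - 7\right) \left(-2\right) = \left(-15\right) 0 \left(-2\right) = 0 \left(-2\right) = 0$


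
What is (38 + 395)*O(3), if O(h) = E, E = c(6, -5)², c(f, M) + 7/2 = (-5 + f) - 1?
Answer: 21217/4 ≈ 5304.3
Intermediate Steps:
c(f, M) = -19/2 + f (c(f, M) = -7/2 + ((-5 + f) - 1) = -7/2 + (-6 + f) = -19/2 + f)
E = 49/4 (E = (-19/2 + 6)² = (-7/2)² = 49/4 ≈ 12.250)
O(h) = 49/4
(38 + 395)*O(3) = (38 + 395)*(49/4) = 433*(49/4) = 21217/4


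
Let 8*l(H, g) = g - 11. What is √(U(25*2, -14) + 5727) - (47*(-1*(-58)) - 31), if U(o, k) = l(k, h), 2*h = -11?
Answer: -2695 + √91599/4 ≈ -2619.3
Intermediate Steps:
h = -11/2 (h = (½)*(-11) = -11/2 ≈ -5.5000)
l(H, g) = -11/8 + g/8 (l(H, g) = (g - 11)/8 = (-11 + g)/8 = -11/8 + g/8)
U(o, k) = -33/16 (U(o, k) = -11/8 + (⅛)*(-11/2) = -11/8 - 11/16 = -33/16)
√(U(25*2, -14) + 5727) - (47*(-1*(-58)) - 31) = √(-33/16 + 5727) - (47*(-1*(-58)) - 31) = √(91599/16) - (47*58 - 31) = √91599/4 - (2726 - 31) = √91599/4 - 1*2695 = √91599/4 - 2695 = -2695 + √91599/4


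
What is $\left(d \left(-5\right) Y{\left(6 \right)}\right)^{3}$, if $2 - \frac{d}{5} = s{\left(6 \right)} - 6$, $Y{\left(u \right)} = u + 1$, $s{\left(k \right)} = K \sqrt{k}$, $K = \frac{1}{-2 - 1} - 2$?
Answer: $-6945750000 - \frac{25285531250 \sqrt{6}}{9} \approx -1.3828 \cdot 10^{10}$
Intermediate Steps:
$K = - \frac{7}{3}$ ($K = \frac{1}{-3} - 2 = - \frac{1}{3} - 2 = - \frac{7}{3} \approx -2.3333$)
$s{\left(k \right)} = - \frac{7 \sqrt{k}}{3}$
$Y{\left(u \right)} = 1 + u$
$d = 40 + \frac{35 \sqrt{6}}{3}$ ($d = 10 - 5 \left(- \frac{7 \sqrt{6}}{3} - 6\right) = 10 - 5 \left(-6 - \frac{7 \sqrt{6}}{3}\right) = 10 + \left(30 + \frac{35 \sqrt{6}}{3}\right) = 40 + \frac{35 \sqrt{6}}{3} \approx 68.577$)
$\left(d \left(-5\right) Y{\left(6 \right)}\right)^{3} = \left(\left(40 + \frac{35 \sqrt{6}}{3}\right) \left(-5\right) \left(1 + 6\right)\right)^{3} = \left(\left(-200 - \frac{175 \sqrt{6}}{3}\right) 7\right)^{3} = \left(-1400 - \frac{1225 \sqrt{6}}{3}\right)^{3}$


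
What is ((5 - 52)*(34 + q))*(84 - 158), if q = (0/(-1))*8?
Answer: 118252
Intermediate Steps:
q = 0 (q = (0*(-1))*8 = 0*8 = 0)
((5 - 52)*(34 + q))*(84 - 158) = ((5 - 52)*(34 + 0))*(84 - 158) = -47*34*(-74) = -1598*(-74) = 118252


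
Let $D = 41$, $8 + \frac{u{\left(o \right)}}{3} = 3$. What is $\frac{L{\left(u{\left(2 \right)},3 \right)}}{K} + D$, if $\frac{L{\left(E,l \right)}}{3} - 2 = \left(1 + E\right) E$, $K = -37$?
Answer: $\frac{881}{37} \approx 23.811$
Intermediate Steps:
$u{\left(o \right)} = -15$ ($u{\left(o \right)} = -24 + 3 \cdot 3 = -24 + 9 = -15$)
$L{\left(E,l \right)} = 6 + 3 E \left(1 + E\right)$ ($L{\left(E,l \right)} = 6 + 3 \left(1 + E\right) E = 6 + 3 E \left(1 + E\right)$)
$\frac{L{\left(u{\left(2 \right)},3 \right)}}{K} + D = \frac{6 + 3 \left(-15\right) + 3 \left(-15\right)^{2}}{-37} + 41 = \left(6 - 45 + 3 \cdot 225\right) \left(- \frac{1}{37}\right) + 41 = \left(6 - 45 + 675\right) \left(- \frac{1}{37}\right) + 41 = 636 \left(- \frac{1}{37}\right) + 41 = - \frac{636}{37} + 41 = \frac{881}{37}$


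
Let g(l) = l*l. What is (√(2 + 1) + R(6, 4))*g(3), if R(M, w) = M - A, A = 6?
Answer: 9*√3 ≈ 15.588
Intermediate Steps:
R(M, w) = -6 + M (R(M, w) = M - 1*6 = M - 6 = -6 + M)
g(l) = l²
(√(2 + 1) + R(6, 4))*g(3) = (√(2 + 1) + (-6 + 6))*3² = (√3 + 0)*9 = √3*9 = 9*√3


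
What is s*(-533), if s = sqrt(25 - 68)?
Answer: -533*I*sqrt(43) ≈ -3495.1*I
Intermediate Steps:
s = I*sqrt(43) (s = sqrt(-43) = I*sqrt(43) ≈ 6.5574*I)
s*(-533) = (I*sqrt(43))*(-533) = -533*I*sqrt(43)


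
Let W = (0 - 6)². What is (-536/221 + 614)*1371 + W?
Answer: 185309574/221 ≈ 8.3851e+5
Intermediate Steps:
W = 36 (W = (-6)² = 36)
(-536/221 + 614)*1371 + W = (-536/221 + 614)*1371 + 36 = (135158/221)*1371 + 36 = 185301618/221 + 36 = 185309574/221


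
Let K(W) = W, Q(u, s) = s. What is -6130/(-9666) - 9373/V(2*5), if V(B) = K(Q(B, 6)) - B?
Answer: 45311969/19332 ≈ 2343.9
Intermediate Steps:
V(B) = 6 - B
-6130/(-9666) - 9373/V(2*5) = -6130/(-9666) - 9373/(6 - 2*5) = -6130*(-1/9666) - 9373/(6 - 1*10) = 3065/4833 - 9373/(6 - 10) = 3065/4833 - 9373/(-4) = 3065/4833 - 9373*(-1/4) = 3065/4833 + 9373/4 = 45311969/19332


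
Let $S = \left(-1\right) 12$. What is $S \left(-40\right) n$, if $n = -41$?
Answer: $-19680$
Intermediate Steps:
$S = -12$
$S \left(-40\right) n = \left(-12\right) \left(-40\right) \left(-41\right) = 480 \left(-41\right) = -19680$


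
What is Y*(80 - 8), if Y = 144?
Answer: 10368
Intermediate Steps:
Y*(80 - 8) = 144*(80 - 8) = 144*72 = 10368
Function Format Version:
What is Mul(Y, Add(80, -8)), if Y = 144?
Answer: 10368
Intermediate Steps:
Mul(Y, Add(80, -8)) = Mul(144, Add(80, -8)) = Mul(144, 72) = 10368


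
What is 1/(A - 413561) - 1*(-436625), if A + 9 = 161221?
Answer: 110181882124/252349 ≈ 4.3663e+5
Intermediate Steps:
A = 161212 (A = -9 + 161221 = 161212)
1/(A - 413561) - 1*(-436625) = 1/(161212 - 413561) - 1*(-436625) = 1/(-252349) + 436625 = -1/252349 + 436625 = 110181882124/252349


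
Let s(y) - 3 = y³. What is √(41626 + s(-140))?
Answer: I*√2702371 ≈ 1643.9*I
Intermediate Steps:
s(y) = 3 + y³
√(41626 + s(-140)) = √(41626 + (3 + (-140)³)) = √(41626 + (3 - 2744000)) = √(41626 - 2743997) = √(-2702371) = I*√2702371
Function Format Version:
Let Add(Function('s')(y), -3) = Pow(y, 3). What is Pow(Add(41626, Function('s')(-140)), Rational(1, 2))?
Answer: Mul(I, Pow(2702371, Rational(1, 2))) ≈ Mul(1643.9, I)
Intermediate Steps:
Function('s')(y) = Add(3, Pow(y, 3))
Pow(Add(41626, Function('s')(-140)), Rational(1, 2)) = Pow(Add(41626, Add(3, Pow(-140, 3))), Rational(1, 2)) = Pow(Add(41626, Add(3, -2744000)), Rational(1, 2)) = Pow(Add(41626, -2743997), Rational(1, 2)) = Pow(-2702371, Rational(1, 2)) = Mul(I, Pow(2702371, Rational(1, 2)))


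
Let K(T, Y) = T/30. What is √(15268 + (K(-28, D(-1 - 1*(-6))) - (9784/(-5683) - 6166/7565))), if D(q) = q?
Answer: 2*√63501422057373450570/128975685 ≈ 123.57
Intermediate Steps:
K(T, Y) = T/30 (K(T, Y) = T*(1/30) = T/30)
√(15268 + (K(-28, D(-1 - 1*(-6))) - (9784/(-5683) - 6166/7565))) = √(15268 + ((1/30)*(-28) - (9784/(-5683) - 6166/7565))) = √(15268 + (-14/15 - (9784*(-1/5683) - 6166*1/7565))) = √(15268 + (-14/15 - (-9784/5683 - 6166/7565))) = √(15268 + (-14/15 - 1*(-109057338/42991895))) = √(15268 + (-14/15 + 109057338/42991895)) = √(15268 + 206794708/128975685) = √(1969407553288/128975685) = 2*√63501422057373450570/128975685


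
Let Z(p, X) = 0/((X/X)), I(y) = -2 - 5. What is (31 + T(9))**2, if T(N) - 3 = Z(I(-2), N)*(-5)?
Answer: 1156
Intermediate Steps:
I(y) = -7
Z(p, X) = 0 (Z(p, X) = 0/1 = 0*1 = 0)
T(N) = 3 (T(N) = 3 + 0*(-5) = 3 + 0 = 3)
(31 + T(9))**2 = (31 + 3)**2 = 34**2 = 1156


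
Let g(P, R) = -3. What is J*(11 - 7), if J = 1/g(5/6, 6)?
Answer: -4/3 ≈ -1.3333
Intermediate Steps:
J = -⅓ (J = 1/(-3) = -⅓ ≈ -0.33333)
J*(11 - 7) = -(11 - 7)/3 = -⅓*4 = -4/3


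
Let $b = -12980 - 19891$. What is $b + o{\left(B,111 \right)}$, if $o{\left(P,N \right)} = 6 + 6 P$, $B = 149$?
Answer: $-31971$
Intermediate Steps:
$b = -32871$ ($b = -12980 - 19891 = -32871$)
$b + o{\left(B,111 \right)} = -32871 + \left(6 + 6 \cdot 149\right) = -32871 + \left(6 + 894\right) = -32871 + 900 = -31971$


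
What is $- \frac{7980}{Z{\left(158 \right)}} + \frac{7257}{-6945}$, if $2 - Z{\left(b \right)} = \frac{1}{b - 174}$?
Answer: $- \frac{98553009}{25465} \approx -3870.1$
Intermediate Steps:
$Z{\left(b \right)} = 2 - \frac{1}{-174 + b}$ ($Z{\left(b \right)} = 2 - \frac{1}{b - 174} = 2 - \frac{1}{-174 + b}$)
$- \frac{7980}{Z{\left(158 \right)}} + \frac{7257}{-6945} = - \frac{7980}{\frac{1}{-174 + 158} \left(-349 + 2 \cdot 158\right)} + \frac{7257}{-6945} = - \frac{7980}{\frac{1}{-16} \left(-349 + 316\right)} + 7257 \left(- \frac{1}{6945}\right) = - \frac{7980}{\left(- \frac{1}{16}\right) \left(-33\right)} - \frac{2419}{2315} = - \frac{7980}{\frac{33}{16}} - \frac{2419}{2315} = \left(-7980\right) \frac{16}{33} - \frac{2419}{2315} = - \frac{42560}{11} - \frac{2419}{2315} = - \frac{98553009}{25465}$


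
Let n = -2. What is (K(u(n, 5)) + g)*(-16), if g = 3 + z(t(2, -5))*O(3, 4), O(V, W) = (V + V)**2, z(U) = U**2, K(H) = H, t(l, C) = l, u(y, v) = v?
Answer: -2432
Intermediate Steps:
O(V, W) = 4*V**2 (O(V, W) = (2*V)**2 = 4*V**2)
g = 147 (g = 3 + 2**2*(4*3**2) = 3 + 4*(4*9) = 3 + 4*36 = 3 + 144 = 147)
(K(u(n, 5)) + g)*(-16) = (5 + 147)*(-16) = 152*(-16) = -2432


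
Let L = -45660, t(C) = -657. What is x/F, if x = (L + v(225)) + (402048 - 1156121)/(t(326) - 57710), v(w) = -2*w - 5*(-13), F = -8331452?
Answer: 1343377221/243140929442 ≈ 0.0055251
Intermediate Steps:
v(w) = 65 - 2*w (v(w) = -2*w + 65 = 65 - 2*w)
x = -2686754442/58367 (x = (-45660 + (65 - 2*225)) + (402048 - 1156121)/(-657 - 57710) = (-45660 + (65 - 450)) - 754073/(-58367) = (-45660 - 385) - 754073*(-1/58367) = -46045 + 754073/58367 = -2686754442/58367 ≈ -46032.)
x/F = -2686754442/58367/(-8331452) = -2686754442/58367*(-1/8331452) = 1343377221/243140929442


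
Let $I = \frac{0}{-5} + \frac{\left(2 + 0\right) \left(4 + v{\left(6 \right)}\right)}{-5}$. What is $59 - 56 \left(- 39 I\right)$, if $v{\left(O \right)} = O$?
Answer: $-8677$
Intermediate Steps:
$I = -4$ ($I = \frac{0}{-5} + \frac{\left(2 + 0\right) \left(4 + 6\right)}{-5} = 0 \left(- \frac{1}{5}\right) + 2 \cdot 10 \left(- \frac{1}{5}\right) = 0 + 20 \left(- \frac{1}{5}\right) = 0 - 4 = -4$)
$59 - 56 \left(- 39 I\right) = 59 - 56 \left(\left(-39\right) \left(-4\right)\right) = 59 - 8736 = -8677$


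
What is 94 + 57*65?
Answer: 3799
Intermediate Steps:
94 + 57*65 = 94 + 3705 = 3799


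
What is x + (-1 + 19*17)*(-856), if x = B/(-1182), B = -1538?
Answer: -162897743/591 ≈ -2.7563e+5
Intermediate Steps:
x = 769/591 (x = -1538/(-1182) = -1538*(-1/1182) = 769/591 ≈ 1.3012)
x + (-1 + 19*17)*(-856) = 769/591 + (-1 + 19*17)*(-856) = 769/591 + (-1 + 323)*(-856) = 769/591 + 322*(-856) = 769/591 - 275632 = -162897743/591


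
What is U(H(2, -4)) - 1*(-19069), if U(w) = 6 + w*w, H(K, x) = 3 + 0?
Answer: 19084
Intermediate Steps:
H(K, x) = 3
U(w) = 6 + w²
U(H(2, -4)) - 1*(-19069) = (6 + 3²) - 1*(-19069) = (6 + 9) + 19069 = 15 + 19069 = 19084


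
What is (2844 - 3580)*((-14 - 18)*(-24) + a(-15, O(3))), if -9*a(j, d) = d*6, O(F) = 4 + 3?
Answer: -1685440/3 ≈ -5.6181e+5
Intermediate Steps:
O(F) = 7
a(j, d) = -2*d/3 (a(j, d) = -d*6/9 = -2*d/3)
(2844 - 3580)*((-14 - 18)*(-24) + a(-15, O(3))) = (2844 - 3580)*((-14 - 18)*(-24) - 2/3*7) = -736*(-32*(-24) - 14/3) = -736*(768 - 14/3) = -736*2290/3 = -1685440/3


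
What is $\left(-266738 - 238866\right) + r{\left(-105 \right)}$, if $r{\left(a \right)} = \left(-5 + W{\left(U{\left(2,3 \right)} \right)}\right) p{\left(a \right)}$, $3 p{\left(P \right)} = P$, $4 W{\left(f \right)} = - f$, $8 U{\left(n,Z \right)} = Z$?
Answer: $- \frac{16173623}{32} \approx -5.0543 \cdot 10^{5}$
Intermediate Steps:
$U{\left(n,Z \right)} = \frac{Z}{8}$
$W{\left(f \right)} = - \frac{f}{4}$ ($W{\left(f \right)} = \frac{\left(-1\right) f}{4} = - \frac{f}{4}$)
$p{\left(P \right)} = \frac{P}{3}$
$r{\left(a \right)} = - \frac{163 a}{96}$ ($r{\left(a \right)} = \left(-5 - \frac{\frac{1}{8} \cdot 3}{4}\right) \frac{a}{3} = \left(-5 - \frac{3}{32}\right) \frac{a}{3} = - \frac{163 \frac{a}{3}}{32} = - \frac{163 a}{96}$)
$\left(-266738 - 238866\right) + r{\left(-105 \right)} = \left(-266738 - 238866\right) - - \frac{5705}{32} = -505604 + \frac{5705}{32} = - \frac{16173623}{32}$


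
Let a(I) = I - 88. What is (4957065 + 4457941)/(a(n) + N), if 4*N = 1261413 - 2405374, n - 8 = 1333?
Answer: -37660024/1138949 ≈ -33.066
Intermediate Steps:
n = 1341 (n = 8 + 1333 = 1341)
a(I) = -88 + I
N = -1143961/4 (N = (1261413 - 2405374)/4 = (¼)*(-1143961) = -1143961/4 ≈ -2.8599e+5)
(4957065 + 4457941)/(a(n) + N) = (4957065 + 4457941)/((-88 + 1341) - 1143961/4) = 9415006/(1253 - 1143961/4) = 9415006/(-1138949/4) = 9415006*(-4/1138949) = -37660024/1138949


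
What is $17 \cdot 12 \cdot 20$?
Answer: $4080$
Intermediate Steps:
$17 \cdot 12 \cdot 20 = 204 \cdot 20 = 4080$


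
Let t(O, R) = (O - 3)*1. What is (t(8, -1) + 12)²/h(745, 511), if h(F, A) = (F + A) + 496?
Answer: 289/1752 ≈ 0.16495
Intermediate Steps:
t(O, R) = -3 + O (t(O, R) = (-3 + O)*1 = -3 + O)
h(F, A) = 496 + A + F (h(F, A) = (A + F) + 496 = 496 + A + F)
(t(8, -1) + 12)²/h(745, 511) = ((-3 + 8) + 12)²/(496 + 511 + 745) = (5 + 12)²/1752 = 17²*(1/1752) = 289*(1/1752) = 289/1752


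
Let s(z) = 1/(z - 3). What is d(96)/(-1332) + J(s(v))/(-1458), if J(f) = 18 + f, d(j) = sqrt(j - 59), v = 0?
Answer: -53/4374 - sqrt(37)/1332 ≈ -0.016684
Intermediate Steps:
s(z) = 1/(-3 + z)
d(j) = sqrt(-59 + j)
d(96)/(-1332) + J(s(v))/(-1458) = sqrt(-59 + 96)/(-1332) + (18 + 1/(-3 + 0))/(-1458) = sqrt(37)*(-1/1332) + (18 + 1/(-3))*(-1/1458) = -sqrt(37)/1332 + (18 - 1/3)*(-1/1458) = -sqrt(37)/1332 + (53/3)*(-1/1458) = -sqrt(37)/1332 - 53/4374 = -53/4374 - sqrt(37)/1332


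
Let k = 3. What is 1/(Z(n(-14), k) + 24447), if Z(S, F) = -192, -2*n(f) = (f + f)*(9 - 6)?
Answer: 1/24255 ≈ 4.1229e-5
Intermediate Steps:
n(f) = -3*f (n(f) = -(f + f)*(9 - 6)/2 = -2*f*3/2 = -3*f)
1/(Z(n(-14), k) + 24447) = 1/(-192 + 24447) = 1/24255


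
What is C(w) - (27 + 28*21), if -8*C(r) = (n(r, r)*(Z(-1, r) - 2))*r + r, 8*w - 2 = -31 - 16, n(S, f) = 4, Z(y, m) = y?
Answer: -39855/64 ≈ -622.73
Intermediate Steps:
w = -45/8 (w = ¼ + (-31 - 16)/8 = ¼ + (⅛)*(-47) = ¼ - 47/8 = -45/8 ≈ -5.6250)
C(r) = 11*r/8 (C(r) = -((4*(-1 - 2))*r + r)/8 = -((4*(-3))*r + r)/8 = -(-12*r + r)/8 = -(-11)*r/8 = 11*r/8)
C(w) - (27 + 28*21) = (11/8)*(-45/8) - (27 + 28*21) = -495/64 - (27 + 588) = -495/64 - 1*615 = -495/64 - 615 = -39855/64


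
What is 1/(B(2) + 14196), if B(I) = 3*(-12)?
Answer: 1/14160 ≈ 7.0621e-5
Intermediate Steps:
B(I) = -36
1/(B(2) + 14196) = 1/(-36 + 14196) = 1/14160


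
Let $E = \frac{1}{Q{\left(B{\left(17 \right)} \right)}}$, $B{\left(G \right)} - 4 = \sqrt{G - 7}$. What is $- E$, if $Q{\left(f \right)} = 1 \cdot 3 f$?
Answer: $- \frac{2}{9} + \frac{\sqrt{10}}{18} \approx -0.04654$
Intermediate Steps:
$B{\left(G \right)} = 4 + \sqrt{-7 + G}$ ($B{\left(G \right)} = 4 + \sqrt{G - 7} = 4 + \sqrt{-7 + G}$)
$Q{\left(f \right)} = 3 f$
$E = \frac{1}{12 + 3 \sqrt{10}}$ ($E = \frac{1}{3 \left(4 + \sqrt{-7 + 17}\right)} = \frac{1}{3 \left(4 + \sqrt{10}\right)} = \frac{1}{12 + 3 \sqrt{10}} \approx 0.04654$)
$- E = - (\frac{2}{9} - \frac{\sqrt{10}}{18}) = - \frac{2}{9} + \frac{\sqrt{10}}{18}$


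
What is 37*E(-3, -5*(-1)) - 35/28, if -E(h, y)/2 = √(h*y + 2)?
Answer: -5/4 - 74*I*√13 ≈ -1.25 - 266.81*I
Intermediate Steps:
E(h, y) = -2*√(2 + h*y) (E(h, y) = -2*√(h*y + 2) = -2*√(2 + h*y))
37*E(-3, -5*(-1)) - 35/28 = 37*(-2*√(2 - (-15)*(-1))) - 35/28 = 37*(-2*√(2 - 3*5)) - 35*1/28 = 37*(-2*√(2 - 15)) - 5/4 = 37*(-2*I*√13) - 5/4 = -74*I*√13 - 5/4 = -5/4 - 74*I*√13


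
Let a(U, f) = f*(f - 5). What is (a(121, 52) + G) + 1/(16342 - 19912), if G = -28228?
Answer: -92048881/3570 ≈ -25784.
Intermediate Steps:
a(U, f) = f*(-5 + f)
(a(121, 52) + G) + 1/(16342 - 19912) = (52*(-5 + 52) - 28228) + 1/(16342 - 19912) = (52*47 - 28228) + 1/(-3570) = (2444 - 28228) - 1/3570 = -25784 - 1/3570 = -92048881/3570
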